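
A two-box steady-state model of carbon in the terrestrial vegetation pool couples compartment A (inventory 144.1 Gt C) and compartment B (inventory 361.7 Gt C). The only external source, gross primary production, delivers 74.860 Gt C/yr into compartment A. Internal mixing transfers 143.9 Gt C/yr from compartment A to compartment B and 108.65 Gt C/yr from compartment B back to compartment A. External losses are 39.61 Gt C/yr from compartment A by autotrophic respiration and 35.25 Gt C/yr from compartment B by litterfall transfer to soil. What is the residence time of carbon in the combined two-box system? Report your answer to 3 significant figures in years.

6.76 yr

Treat the two boxes together as one reservoir: the mixing fluxes between them are internal recycling, so τ = ΣM / Σ(external losses).
M_total = 144.1 + 361.7 = 505.80 Gt C.
ΣF_external_out = 39.61 + 35.25 = 74.860 Gt C/yr.
τ = M_total / ΣF_ext = 505.80 / 74.860 = 6.757 yr.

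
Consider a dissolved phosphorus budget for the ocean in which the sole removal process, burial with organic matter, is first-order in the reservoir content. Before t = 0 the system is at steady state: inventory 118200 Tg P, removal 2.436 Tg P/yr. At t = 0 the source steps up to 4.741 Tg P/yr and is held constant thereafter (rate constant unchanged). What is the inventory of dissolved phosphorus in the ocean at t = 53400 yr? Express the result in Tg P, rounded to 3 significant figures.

τ = M₀/F₀ = 118200/2.436 = 48520 yr; rate constant k = 1/τ.
New steady state M_∞ = F₁/k = F₁·τ = 4.741 × 48520 = 230040 Tg P.
M(t) = M_∞ + (M₀ − M_∞)·e^(−t/τ); t/τ = 53400/48520 = 1.101, so e^(−t/τ) = 0.3327.
M(t) = 230040 − 111800 × 0.3327 = 192830 Tg P.

193000 Tg P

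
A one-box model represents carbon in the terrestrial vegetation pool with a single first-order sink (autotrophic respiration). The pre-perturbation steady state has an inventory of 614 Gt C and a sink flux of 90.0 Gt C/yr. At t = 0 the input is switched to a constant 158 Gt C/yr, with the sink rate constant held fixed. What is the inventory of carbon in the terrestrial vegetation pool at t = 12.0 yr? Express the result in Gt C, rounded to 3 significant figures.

The sink rate constant is k = F₀/M₀ = 90.0/614 = 0.1466 yr⁻¹.
Solving dM/dt = F₁ − kM with M(0) = M₀ gives M(t) = F₁/k + (M₀ − F₁/k)·e^(−kt).
F₁/k = 158/0.1466 = 1077.9 Gt C; kt = 0.1466 × 12.0 = 1.759, e^(−kt) = 0.1722.
M(12.0) = 1077.9 + (614 − 1077.9) × 0.1722 = 1077.9 − 79.90 = 998.01 Gt C.

998 Gt C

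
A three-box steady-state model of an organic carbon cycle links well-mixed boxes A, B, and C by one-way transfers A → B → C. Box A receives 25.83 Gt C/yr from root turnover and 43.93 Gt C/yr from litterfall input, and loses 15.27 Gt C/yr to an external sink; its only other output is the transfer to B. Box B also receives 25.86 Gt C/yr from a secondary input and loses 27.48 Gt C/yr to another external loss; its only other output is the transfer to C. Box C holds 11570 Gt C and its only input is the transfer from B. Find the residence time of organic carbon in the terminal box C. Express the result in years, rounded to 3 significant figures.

219 yr

Box A: F(A→B) = (25.83 + 43.93) − 15.27 = 54.490 Gt C/yr.
Box B: F(B→C) = (54.490 + 25.86) − 27.48 = 52.870 Gt C/yr.
Box C throughput = its input = 52.870 Gt C/yr; τ = 11570 / 52.870 = 218.8 yr.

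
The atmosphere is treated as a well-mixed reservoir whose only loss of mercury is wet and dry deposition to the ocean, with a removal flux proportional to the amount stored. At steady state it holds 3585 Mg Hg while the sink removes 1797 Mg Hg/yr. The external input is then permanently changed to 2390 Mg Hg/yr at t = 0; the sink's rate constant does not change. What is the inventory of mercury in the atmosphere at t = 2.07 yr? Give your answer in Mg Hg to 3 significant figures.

4350 Mg Hg

The sink rate constant is k = F₀/M₀ = 1797/3585 = 0.5013 yr⁻¹.
Solving dM/dt = F₁ − kM with M(0) = M₀ gives M(t) = F₁/k + (M₀ − F₁/k)·e^(−kt).
F₁/k = 2390/0.5013 = 4768.0 Mg Hg; kt = 0.5013 × 2.07 = 1.038, e^(−kt) = 0.3543.
M(2.07) = 4768.0 + (3585 − 4768.0) × 0.3543 = 4768.0 − 419.2 = 4348.9 Mg Hg.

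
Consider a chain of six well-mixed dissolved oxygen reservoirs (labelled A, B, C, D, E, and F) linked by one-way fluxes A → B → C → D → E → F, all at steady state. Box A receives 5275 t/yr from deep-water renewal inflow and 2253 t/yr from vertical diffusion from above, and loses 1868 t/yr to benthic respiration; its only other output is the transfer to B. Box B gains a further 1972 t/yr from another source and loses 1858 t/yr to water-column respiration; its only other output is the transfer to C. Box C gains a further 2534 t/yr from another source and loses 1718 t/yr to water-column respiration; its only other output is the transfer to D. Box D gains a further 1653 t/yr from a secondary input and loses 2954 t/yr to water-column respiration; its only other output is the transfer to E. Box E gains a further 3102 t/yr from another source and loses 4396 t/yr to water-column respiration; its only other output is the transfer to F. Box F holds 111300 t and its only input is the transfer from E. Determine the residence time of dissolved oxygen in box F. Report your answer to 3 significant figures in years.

Box A: F(A→B) = (5275 + 2253) − 1868 = 5660.0 t/yr.
Box B: F(B→C) = (5660.0 + 1972) − 1858 = 5774.0 t/yr.
Box C: F(C→D) = (5774.0 + 2534) − 1718 = 6590.0 t/yr.
Box D: F(D→E) = (6590.0 + 1653) − 2954 = 5289.0 t/yr.
Box E: F(E→F) = (5289.0 + 3102) − 4396 = 3995.0 t/yr.
Box F throughput = its input = 3995.0 t/yr; τ = 111300 / 3995.0 = 27.86 yr.

27.9 yr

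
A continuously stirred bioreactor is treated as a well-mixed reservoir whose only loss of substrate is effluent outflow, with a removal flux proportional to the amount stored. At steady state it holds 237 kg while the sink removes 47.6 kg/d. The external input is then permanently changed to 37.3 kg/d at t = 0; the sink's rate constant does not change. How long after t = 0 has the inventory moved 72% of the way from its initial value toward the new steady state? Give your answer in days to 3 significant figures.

6.34 d

τ = M₀/F₀ = 237/47.6 = 4.979 d.
The remaining gap fraction is e^(−t/τ); 72% covered ⇒ e^(−t/τ) = 0.280.
t = −τ ln(0.280) = 4.979 × 1.273 = 6.338 d.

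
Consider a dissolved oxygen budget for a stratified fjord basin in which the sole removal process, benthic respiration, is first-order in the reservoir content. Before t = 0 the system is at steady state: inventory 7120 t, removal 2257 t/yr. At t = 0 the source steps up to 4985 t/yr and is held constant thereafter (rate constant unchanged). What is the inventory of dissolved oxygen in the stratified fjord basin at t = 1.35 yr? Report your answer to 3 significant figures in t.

10100 t

τ = M₀/F₀ = 7120/2257 = 3.155 yr; rate constant k = 1/τ.
New steady state M_∞ = F₁/k = F₁·τ = 4985 × 3.155 = 15726 t.
M(t) = M_∞ + (M₀ − M_∞)·e^(−t/τ); t/τ = 1.35/3.155 = 0.4279, so e^(−t/τ) = 0.6518.
M(t) = 15726 − 8606 × 0.6518 = 10116 t.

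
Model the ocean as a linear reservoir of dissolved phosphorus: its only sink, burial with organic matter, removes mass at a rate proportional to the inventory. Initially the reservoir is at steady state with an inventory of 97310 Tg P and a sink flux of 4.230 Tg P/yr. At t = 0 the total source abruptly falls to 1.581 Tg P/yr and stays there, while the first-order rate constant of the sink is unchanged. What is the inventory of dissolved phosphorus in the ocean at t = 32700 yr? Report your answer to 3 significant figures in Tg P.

51100 Tg P

The sink rate constant is k = F₀/M₀ = 4.230/97310 = 4.347×10^-5 yr⁻¹.
Solving dM/dt = F₁ − kM with M(0) = M₀ gives M(t) = F₁/k + (M₀ − F₁/k)·e^(−kt).
F₁/k = 1.581/4.347×10^-5 = 36370 Tg P; kt = 4.347×10^-5 × 32700 = 1.421, e^(−kt) = 0.2414.
M(32700) = 36370 + (97310 − 36370) × 0.2414 = 36370 + 14710 = 51079 Tg P.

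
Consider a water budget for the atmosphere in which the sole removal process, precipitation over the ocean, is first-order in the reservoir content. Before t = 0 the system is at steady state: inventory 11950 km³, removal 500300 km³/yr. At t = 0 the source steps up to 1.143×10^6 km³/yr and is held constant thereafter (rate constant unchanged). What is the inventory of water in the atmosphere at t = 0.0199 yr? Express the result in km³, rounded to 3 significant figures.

The sink rate constant is k = F₀/M₀ = 500300/11950 = 41.87 yr⁻¹.
Solving dM/dt = F₁ − kM with M(0) = M₀ gives M(t) = F₁/k + (M₀ − F₁/k)·e^(−kt).
F₁/k = 1.143×10^6/41.87 = 27301 km³; kt = 41.87 × 0.0199 = 0.8331, e^(−kt) = 0.4347.
M(0.0199) = 27301 + (11950 − 27301) × 0.4347 = 27301 − 6673 = 20628 km³.

20600 km³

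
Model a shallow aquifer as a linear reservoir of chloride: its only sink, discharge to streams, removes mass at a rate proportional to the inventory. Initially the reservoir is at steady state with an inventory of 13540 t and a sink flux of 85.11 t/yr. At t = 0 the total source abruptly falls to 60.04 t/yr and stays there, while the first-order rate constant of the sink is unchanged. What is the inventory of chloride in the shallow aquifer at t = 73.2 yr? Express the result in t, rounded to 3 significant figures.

The sink rate constant is k = F₀/M₀ = 85.11/13540 = 0.006286 yr⁻¹.
Solving dM/dt = F₁ − kM with M(0) = M₀ gives M(t) = F₁/k + (M₀ − F₁/k)·e^(−kt).
F₁/k = 60.04/0.006286 = 9551.7 t; kt = 0.006286 × 73.2 = 0.4601, e^(−kt) = 0.6312.
M(73.2) = 9551.7 + (13540 − 9551.7) × 0.6312 = 9551.7 + 2517 = 12069 t.

12100 t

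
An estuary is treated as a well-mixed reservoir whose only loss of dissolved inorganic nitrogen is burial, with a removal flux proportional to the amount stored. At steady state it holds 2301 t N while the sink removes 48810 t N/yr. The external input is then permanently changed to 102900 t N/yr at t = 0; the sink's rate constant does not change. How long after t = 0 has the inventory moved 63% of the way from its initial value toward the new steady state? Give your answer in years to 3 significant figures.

0.0469 yr

τ = M₀/F₀ = 2301/48810 = 0.04714 yr.
The remaining gap fraction is e^(−t/τ); 63% covered ⇒ e^(−t/τ) = 0.370.
t = −τ ln(0.370) = 0.04714 × 0.9943 = 0.04687 yr.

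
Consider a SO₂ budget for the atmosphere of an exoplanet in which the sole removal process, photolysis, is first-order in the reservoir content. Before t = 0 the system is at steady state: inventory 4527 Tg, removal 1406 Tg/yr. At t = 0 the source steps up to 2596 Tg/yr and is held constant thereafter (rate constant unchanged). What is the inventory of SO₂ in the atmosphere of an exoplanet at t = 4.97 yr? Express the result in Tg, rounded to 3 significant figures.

The sink rate constant is k = F₀/M₀ = 1406/4527 = 0.3106 yr⁻¹.
Solving dM/dt = F₁ − kM with M(0) = M₀ gives M(t) = F₁/k + (M₀ − F₁/k)·e^(−kt).
F₁/k = 2596/0.3106 = 8358.5 Tg; kt = 0.3106 × 4.97 = 1.544, e^(−kt) = 0.2136.
M(4.97) = 8358.5 + (4527 − 8358.5) × 0.2136 = 8358.5 − 818.5 = 7540.1 Tg.

7540 Tg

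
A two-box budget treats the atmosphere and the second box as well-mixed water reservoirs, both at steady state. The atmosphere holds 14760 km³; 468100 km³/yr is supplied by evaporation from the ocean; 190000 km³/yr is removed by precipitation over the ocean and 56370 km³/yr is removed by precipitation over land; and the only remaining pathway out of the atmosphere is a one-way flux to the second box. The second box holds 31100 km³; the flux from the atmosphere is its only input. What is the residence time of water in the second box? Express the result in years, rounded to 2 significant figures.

Balance the atmosphere: ΣF_in = 468100 km³/yr.
Flux to the second box = ΣF_in − (190000 + 56370) = 221730 km³/yr.
At steady state the output of the second box equals its input, 221730 km³/yr.
τ = M / F = 31100 / 221730 = 0.1403 yr.

0.14 yr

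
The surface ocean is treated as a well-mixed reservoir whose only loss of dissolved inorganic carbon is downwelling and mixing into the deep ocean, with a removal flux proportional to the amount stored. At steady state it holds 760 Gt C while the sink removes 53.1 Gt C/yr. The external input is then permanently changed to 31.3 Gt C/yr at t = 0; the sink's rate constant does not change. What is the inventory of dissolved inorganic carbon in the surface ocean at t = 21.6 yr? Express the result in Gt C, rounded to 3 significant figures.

The sink rate constant is k = F₀/M₀ = 53.1/760 = 0.06987 yr⁻¹.
Solving dM/dt = F₁ − kM with M(0) = M₀ gives M(t) = F₁/k + (M₀ − F₁/k)·e^(−kt).
F₁/k = 31.3/0.06987 = 447.98 Gt C; kt = 0.06987 × 21.6 = 1.509, e^(−kt) = 0.2211.
M(21.6) = 447.98 + (760 − 447.98) × 0.2211 = 447.98 + 68.99 = 516.97 Gt C.

517 Gt C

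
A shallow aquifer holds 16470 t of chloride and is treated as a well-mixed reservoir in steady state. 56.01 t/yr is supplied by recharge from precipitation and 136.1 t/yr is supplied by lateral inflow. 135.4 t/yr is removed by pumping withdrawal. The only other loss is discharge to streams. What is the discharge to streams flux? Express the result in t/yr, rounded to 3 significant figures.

At steady state ΣF_in = ΣF_out.
ΣF_in = 56.01 + 136.1 = 192.11 t/yr.
Discharge to streams flux = ΣF_in − (135.4) = 192.11 − 135.4 = 56.71 t/yr.

56.7 t/yr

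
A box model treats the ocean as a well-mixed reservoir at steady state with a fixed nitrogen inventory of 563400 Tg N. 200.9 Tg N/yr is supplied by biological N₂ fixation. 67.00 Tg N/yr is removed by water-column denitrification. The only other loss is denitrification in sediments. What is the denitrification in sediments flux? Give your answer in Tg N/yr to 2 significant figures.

At steady state ΣF_in = ΣF_out.
ΣF_in = 200.90 Tg N/yr.
Denitrification in sediments flux = ΣF_in − (67.00) = 200.90 − 67.00 = 133.9 Tg N/yr.

130 Tg N/yr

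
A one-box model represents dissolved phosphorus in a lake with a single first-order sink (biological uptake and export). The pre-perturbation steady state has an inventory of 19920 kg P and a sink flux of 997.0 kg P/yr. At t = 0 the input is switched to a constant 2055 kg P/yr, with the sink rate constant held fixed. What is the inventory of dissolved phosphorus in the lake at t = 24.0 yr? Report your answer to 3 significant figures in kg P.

τ = M₀/F₀ = 19920/997.0 = 19.98 yr; rate constant k = 1/τ.
New steady state M_∞ = F₁/k = F₁·τ = 2055 × 19.98 = 41059 kg P.
M(t) = M_∞ + (M₀ − M_∞)·e^(−t/τ); t/τ = 24.0/19.98 = 1.201, so e^(−t/τ) = 0.3008.
M(t) = 41059 − 21140 × 0.3008 = 34700 kg P.

34700 kg P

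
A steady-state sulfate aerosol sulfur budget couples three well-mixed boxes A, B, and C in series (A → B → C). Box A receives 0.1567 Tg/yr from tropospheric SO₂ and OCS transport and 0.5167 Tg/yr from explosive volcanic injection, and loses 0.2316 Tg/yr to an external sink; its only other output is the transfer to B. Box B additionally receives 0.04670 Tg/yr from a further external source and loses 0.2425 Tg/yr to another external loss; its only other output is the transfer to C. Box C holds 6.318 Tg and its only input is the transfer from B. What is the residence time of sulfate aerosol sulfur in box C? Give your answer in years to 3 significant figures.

25.7 yr

Box A: F(A→B) = (0.1567 + 0.5167) − 0.2316 = 0.44180 Tg/yr.
Box B: F(B→C) = (0.44180 + 0.04670) − 0.2425 = 0.24600 Tg/yr.
Box C throughput = its input = 0.24600 Tg/yr; τ = 6.318 / 0.24600 = 25.68 yr.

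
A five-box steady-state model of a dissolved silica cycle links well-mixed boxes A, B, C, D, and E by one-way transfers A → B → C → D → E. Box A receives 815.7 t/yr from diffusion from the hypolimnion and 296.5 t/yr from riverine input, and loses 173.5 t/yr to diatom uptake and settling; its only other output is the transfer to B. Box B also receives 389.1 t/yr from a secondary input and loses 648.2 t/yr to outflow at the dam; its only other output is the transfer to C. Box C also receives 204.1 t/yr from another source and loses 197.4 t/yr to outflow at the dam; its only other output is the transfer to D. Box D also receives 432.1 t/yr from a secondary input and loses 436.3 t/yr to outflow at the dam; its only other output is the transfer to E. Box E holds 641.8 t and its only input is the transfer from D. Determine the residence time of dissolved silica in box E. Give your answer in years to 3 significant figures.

0.941 yr

Box A: F(A→B) = (815.7 + 296.5) − 173.5 = 938.70 t/yr.
Box B: F(B→C) = (938.70 + 389.1) − 648.2 = 679.60 t/yr.
Box C: F(C→D) = (679.60 + 204.1) − 197.4 = 686.30 t/yr.
Box D: F(D→E) = (686.30 + 432.1) − 436.3 = 682.10 t/yr.
Box E throughput = its input = 682.10 t/yr; τ = 641.8 / 682.10 = 0.9409 yr.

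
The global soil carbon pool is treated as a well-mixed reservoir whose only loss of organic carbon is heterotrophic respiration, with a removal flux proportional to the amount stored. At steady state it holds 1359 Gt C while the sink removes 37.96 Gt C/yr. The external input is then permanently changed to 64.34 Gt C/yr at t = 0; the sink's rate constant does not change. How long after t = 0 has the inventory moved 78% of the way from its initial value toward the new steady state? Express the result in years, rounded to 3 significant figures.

54.2 yr

τ = M₀/F₀ = 1359/37.96 = 35.80 yr.
The remaining gap fraction is e^(−t/τ); 78% covered ⇒ e^(−t/τ) = 0.220.
t = −τ ln(0.220) = 35.80 × 1.514 = 54.21 yr.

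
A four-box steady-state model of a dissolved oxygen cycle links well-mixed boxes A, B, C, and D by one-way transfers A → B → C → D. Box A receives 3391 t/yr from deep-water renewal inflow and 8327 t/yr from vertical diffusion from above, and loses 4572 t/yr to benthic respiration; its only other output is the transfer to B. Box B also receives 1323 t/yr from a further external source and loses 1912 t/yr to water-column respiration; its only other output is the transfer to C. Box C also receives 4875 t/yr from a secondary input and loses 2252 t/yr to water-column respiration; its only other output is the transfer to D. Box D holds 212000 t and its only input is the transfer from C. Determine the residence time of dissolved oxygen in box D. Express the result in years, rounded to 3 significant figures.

23.1 yr

Box A: F(A→B) = (3391 + 8327) − 4572 = 7146.0 t/yr.
Box B: F(B→C) = (7146.0 + 1323) − 1912 = 6557.0 t/yr.
Box C: F(C→D) = (6557.0 + 4875) − 2252 = 9180.0 t/yr.
Box D throughput = its input = 9180.0 t/yr; τ = 212000 / 9180.0 = 23.09 yr.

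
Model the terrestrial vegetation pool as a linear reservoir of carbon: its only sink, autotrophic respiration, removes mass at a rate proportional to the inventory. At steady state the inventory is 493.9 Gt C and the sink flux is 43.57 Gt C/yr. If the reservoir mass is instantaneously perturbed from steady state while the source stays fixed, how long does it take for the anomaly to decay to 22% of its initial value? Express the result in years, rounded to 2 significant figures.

17 yr

For a linear reservoir the anomaly decays as exp(−t/τ) with τ = M/F = 493.9/43.57 = 11.34 yr.
exp(−t/τ) = 0.22 ⇒ t = −τ ln(0.22) = 11.34 × 1.514 = 17.16 yr.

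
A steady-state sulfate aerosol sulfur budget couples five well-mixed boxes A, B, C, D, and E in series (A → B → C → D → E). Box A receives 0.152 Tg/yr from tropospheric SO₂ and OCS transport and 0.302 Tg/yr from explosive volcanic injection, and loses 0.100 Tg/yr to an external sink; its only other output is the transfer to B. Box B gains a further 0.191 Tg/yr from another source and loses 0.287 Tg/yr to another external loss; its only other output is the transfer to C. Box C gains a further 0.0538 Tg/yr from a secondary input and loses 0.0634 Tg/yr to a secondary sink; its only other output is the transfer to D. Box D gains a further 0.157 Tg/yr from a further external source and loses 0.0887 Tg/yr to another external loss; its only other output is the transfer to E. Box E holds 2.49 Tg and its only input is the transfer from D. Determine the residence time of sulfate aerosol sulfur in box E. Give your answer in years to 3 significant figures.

7.86 yr

Box A: F(A→B) = (0.152 + 0.302) − 0.100 = 0.35400 Tg/yr.
Box B: F(B→C) = (0.35400 + 0.191) − 0.287 = 0.25800 Tg/yr.
Box C: F(C→D) = (0.25800 + 0.0538) − 0.0634 = 0.24840 Tg/yr.
Box D: F(D→E) = (0.24840 + 0.157) − 0.0887 = 0.31670 Tg/yr.
Box E throughput = its input = 0.31670 Tg/yr; τ = 2.49 / 0.31670 = 7.862 yr.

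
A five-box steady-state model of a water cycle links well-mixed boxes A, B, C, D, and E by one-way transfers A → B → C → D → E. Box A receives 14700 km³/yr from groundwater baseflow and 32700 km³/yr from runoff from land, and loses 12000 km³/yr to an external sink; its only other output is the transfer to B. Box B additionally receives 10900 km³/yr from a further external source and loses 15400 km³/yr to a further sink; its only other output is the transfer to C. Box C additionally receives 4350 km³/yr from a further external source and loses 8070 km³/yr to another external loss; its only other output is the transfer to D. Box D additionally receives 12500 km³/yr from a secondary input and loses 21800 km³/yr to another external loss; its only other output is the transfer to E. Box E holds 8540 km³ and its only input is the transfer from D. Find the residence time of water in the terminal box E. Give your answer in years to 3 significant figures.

0.478 yr

Box A: F(A→B) = (14700 + 32700) − 12000 = 35400 km³/yr.
Box B: F(B→C) = (35400 + 10900) − 15400 = 30900 km³/yr.
Box C: F(C→D) = (30900 + 4350) − 8070 = 27180 km³/yr.
Box D: F(D→E) = (27180 + 12500) − 21800 = 17880 km³/yr.
Box E throughput = its input = 17880 km³/yr; τ = 8540 / 17880 = 0.4776 yr.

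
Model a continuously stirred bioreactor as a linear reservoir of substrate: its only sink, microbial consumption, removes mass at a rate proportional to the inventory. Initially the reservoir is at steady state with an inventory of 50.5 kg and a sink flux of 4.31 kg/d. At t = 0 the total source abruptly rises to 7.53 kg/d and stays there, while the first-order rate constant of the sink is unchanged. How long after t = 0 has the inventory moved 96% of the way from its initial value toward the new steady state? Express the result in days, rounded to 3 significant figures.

τ = M₀/F₀ = 50.5/4.31 = 11.72 d.
The remaining gap fraction is e^(−t/τ); 96% covered ⇒ e^(−t/τ) = 0.0400.
t = −τ ln(0.0400) = 11.72 × 3.219 = 37.72 d.

37.7 d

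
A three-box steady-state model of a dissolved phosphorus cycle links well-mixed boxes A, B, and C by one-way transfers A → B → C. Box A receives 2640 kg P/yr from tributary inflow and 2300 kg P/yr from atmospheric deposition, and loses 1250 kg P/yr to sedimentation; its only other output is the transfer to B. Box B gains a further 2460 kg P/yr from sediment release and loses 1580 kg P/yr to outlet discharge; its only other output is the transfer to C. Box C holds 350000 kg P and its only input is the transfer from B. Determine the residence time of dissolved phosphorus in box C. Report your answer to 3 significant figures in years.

76.6 yr

Box A: F(A→B) = (2640 + 2300) − 1250 = 3690.0 kg P/yr.
Box B: F(B→C) = (3690.0 + 2460) − 1580 = 4570.0 kg P/yr.
Box C throughput = its input = 4570.0 kg P/yr; τ = 350000 / 4570.0 = 76.59 yr.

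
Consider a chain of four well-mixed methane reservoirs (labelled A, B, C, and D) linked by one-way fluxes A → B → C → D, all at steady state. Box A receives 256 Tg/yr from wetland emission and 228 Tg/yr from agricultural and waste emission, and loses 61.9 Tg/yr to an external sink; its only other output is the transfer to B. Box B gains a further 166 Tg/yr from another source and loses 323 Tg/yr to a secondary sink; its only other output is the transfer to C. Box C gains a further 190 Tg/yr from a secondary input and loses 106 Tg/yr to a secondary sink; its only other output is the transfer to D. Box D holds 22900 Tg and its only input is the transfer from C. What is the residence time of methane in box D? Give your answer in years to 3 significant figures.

Box A: F(A→B) = (256 + 228) − 61.9 = 422.10 Tg/yr.
Box B: F(B→C) = (422.10 + 166) − 323 = 265.10 Tg/yr.
Box C: F(C→D) = (265.10 + 190) − 106 = 349.10 Tg/yr.
Box D throughput = its input = 349.10 Tg/yr; τ = 22900 / 349.10 = 65.60 yr.

65.6 yr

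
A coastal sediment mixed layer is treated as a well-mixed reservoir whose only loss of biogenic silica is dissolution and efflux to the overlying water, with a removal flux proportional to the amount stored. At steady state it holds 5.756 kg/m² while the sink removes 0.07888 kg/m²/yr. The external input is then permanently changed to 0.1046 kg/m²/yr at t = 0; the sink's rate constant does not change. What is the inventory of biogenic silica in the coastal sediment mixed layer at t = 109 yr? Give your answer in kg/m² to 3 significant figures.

7.21 kg/m²

Residence time τ = M₀/F₀ = 72.97 yr. The eventual steady state is M_∞ = M₀·(F₁/F₀) = 5.756 × 0.1046/0.07888 = 7.6328 kg/m².
The anomaly ΔM(t) = M(t) − M_∞ decays as ΔM₀·e^(−t/τ) with ΔM₀ = 5.756 − 7.6328 = −1.877 kg/m².
At t = 109 yr, e^(−t/τ) = e^(−1.494) = 0.2245, so ΔM = −0.4214 kg/m² and M = 7.6328 − 0.4214 = 7.2114 kg/m².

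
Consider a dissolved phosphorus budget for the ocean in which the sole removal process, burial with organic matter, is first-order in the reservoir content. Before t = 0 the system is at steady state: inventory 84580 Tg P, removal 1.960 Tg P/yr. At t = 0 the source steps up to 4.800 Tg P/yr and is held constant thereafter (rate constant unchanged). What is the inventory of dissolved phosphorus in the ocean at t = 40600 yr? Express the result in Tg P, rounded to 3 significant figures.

159000 Tg P

The sink rate constant is k = F₀/M₀ = 1.960/84580 = 2.317×10^-5 yr⁻¹.
Solving dM/dt = F₁ − kM with M(0) = M₀ gives M(t) = F₁/k + (M₀ − F₁/k)·e^(−kt).
F₁/k = 4.800/2.317×10^-5 = 207130 Tg P; kt = 2.317×10^-5 × 40600 = 0.9408, e^(−kt) = 0.3903.
M(40600) = 207130 + (84580 − 207130) × 0.3903 = 207130 − 47830 = 159300 Tg P.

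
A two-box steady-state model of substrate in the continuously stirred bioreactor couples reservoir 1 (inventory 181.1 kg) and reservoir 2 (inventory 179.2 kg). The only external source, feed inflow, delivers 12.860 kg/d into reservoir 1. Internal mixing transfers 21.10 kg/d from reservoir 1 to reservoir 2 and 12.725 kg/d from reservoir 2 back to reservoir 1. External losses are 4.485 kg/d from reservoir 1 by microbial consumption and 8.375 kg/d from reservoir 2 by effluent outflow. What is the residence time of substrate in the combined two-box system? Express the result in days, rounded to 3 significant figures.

Residence time in the combined system uses the total inventory and the total *external* removal — internal exchanges between the two boxes cancel.
M_total = 181.1 + 179.2 = 360.30 kg.
ΣF_external_out = 4.485 + 8.375 = 12.860 kg/d.
τ = M_total / ΣF_ext = 360.30 / 12.860 = 28.02 d.

28.0 d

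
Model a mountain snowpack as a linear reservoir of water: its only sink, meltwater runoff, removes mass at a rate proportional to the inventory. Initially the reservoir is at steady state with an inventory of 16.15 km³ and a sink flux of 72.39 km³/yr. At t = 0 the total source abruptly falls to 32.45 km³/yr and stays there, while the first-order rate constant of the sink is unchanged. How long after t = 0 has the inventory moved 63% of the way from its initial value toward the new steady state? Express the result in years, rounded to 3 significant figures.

0.222 yr

τ = M₀/F₀ = 16.15/72.39 = 0.2231 yr.
The remaining gap fraction is e^(−t/τ); 63% covered ⇒ e^(−t/τ) = 0.370.
t = −τ ln(0.370) = 0.2231 × 0.9943 = 0.2218 yr.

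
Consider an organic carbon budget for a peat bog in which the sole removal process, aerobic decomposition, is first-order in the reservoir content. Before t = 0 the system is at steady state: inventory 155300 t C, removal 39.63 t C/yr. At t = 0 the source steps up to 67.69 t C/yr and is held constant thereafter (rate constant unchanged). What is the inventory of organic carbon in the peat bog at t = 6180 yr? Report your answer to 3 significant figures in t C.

τ = M₀/F₀ = 155300/39.63 = 3919 yr; rate constant k = 1/τ.
New steady state M_∞ = F₁/k = F₁·τ = 67.69 × 3919 = 265260 t C.
M(t) = M_∞ + (M₀ − M_∞)·e^(−t/τ); t/τ = 6180/3919 = 1.577, so e^(−t/τ) = 0.2066.
M(t) = 265260 − 110000 × 0.2066 = 242540 t C.

243000 t C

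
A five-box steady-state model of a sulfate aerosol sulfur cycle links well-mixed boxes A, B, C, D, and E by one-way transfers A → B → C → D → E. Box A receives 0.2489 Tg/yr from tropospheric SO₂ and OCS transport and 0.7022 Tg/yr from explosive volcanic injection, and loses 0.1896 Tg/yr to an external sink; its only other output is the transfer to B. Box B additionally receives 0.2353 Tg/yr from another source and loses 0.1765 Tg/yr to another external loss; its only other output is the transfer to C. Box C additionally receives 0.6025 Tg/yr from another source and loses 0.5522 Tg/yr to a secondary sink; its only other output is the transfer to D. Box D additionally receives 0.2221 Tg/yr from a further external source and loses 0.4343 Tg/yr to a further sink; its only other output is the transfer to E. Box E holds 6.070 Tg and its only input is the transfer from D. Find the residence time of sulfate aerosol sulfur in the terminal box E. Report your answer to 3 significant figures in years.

Box A: F(A→B) = (0.2489 + 0.7022) − 0.1896 = 0.76150 Tg/yr.
Box B: F(B→C) = (0.76150 + 0.2353) − 0.1765 = 0.82030 Tg/yr.
Box C: F(C→D) = (0.82030 + 0.6025) − 0.5522 = 0.87060 Tg/yr.
Box D: F(D→E) = (0.87060 + 0.2221) − 0.4343 = 0.65840 Tg/yr.
Box E throughput = its input = 0.65840 Tg/yr; τ = 6.070 / 0.65840 = 9.219 yr.

9.22 yr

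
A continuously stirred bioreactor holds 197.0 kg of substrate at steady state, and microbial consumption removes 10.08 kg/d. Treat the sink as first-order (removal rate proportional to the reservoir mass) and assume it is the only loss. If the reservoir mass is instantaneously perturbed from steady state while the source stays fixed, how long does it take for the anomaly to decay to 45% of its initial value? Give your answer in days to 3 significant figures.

15.6 d

For a linear reservoir the anomaly decays as exp(−t/τ) with τ = M/F = 197.0/10.08 = 19.54 d.
exp(−t/τ) = 0.45 ⇒ t = −τ ln(0.45) = 19.54 × 0.7985 = 15.61 d.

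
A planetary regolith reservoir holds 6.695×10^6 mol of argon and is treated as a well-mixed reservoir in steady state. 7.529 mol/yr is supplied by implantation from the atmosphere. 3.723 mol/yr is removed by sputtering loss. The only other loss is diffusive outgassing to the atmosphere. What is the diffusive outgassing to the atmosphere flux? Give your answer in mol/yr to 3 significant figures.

3.81 mol/yr

At steady state ΣF_in = ΣF_out.
ΣF_in = 7.5290 mol/yr.
Diffusive outgassing to the atmosphere flux = ΣF_in − (3.723) = 7.5290 − 3.723 = 3.806 mol/yr.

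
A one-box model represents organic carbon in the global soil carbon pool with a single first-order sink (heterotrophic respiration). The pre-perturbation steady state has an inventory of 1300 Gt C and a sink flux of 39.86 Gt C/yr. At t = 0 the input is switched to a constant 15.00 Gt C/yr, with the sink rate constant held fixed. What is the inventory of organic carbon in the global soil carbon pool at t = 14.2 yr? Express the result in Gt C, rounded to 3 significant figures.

1010 Gt C

τ = M₀/F₀ = 1300/39.86 = 32.61 yr; rate constant k = 1/τ.
New steady state M_∞ = F₁/k = F₁·τ = 15.00 × 32.61 = 489.21 Gt C.
M(t) = M_∞ + (M₀ − M_∞)·e^(−t/τ); t/τ = 14.2/32.61 = 0.4354, so e^(−t/τ) = 0.6470.
M(t) = 489.21 + 810.8 × 0.6470 = 1013.8 Gt C.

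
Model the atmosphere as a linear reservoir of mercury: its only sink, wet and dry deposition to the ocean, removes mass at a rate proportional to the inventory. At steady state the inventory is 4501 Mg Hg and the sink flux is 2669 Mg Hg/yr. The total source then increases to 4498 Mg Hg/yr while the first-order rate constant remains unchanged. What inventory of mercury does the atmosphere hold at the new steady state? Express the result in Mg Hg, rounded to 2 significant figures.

Rate constant k = F/M = 2669 / 4501 = 0.5930 yr⁻¹.
At the new steady state, source = k·M_new ⇒ M_new = 4498 / 0.5930 = 7585 Mg Hg.
(Equivalently M_new = M × F_new/F_old = 4501 × 4498/2669.)

7600 Mg Hg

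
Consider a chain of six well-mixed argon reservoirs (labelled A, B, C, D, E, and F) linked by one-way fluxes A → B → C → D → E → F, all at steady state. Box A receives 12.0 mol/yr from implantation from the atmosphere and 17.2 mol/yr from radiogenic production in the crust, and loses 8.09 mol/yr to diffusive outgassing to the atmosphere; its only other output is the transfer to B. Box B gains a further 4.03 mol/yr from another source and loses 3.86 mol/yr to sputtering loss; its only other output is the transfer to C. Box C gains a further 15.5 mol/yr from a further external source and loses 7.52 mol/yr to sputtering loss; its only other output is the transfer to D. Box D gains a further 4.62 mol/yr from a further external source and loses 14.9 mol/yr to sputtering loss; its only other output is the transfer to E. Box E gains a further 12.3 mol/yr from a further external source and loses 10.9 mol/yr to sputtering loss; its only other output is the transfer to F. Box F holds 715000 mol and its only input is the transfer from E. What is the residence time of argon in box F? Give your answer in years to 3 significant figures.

35100 yr

Box A: F(A→B) = (12.0 + 17.2) − 8.09 = 21.110 mol/yr.
Box B: F(B→C) = (21.110 + 4.03) − 3.86 = 21.280 mol/yr.
Box C: F(C→D) = (21.280 + 15.5) − 7.52 = 29.260 mol/yr.
Box D: F(D→E) = (29.260 + 4.62) − 14.9 = 18.980 mol/yr.
Box E: F(E→F) = (18.980 + 12.3) − 10.9 = 20.380 mol/yr.
Box F throughput = its input = 20.380 mol/yr; τ = 715000 / 20.380 = 35080 yr.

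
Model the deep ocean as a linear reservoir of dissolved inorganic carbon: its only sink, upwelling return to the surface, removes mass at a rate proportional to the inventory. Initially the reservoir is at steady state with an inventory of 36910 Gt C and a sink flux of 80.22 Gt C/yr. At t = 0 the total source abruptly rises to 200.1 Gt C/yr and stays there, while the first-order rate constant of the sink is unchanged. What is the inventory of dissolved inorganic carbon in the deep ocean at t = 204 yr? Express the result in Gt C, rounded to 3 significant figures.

56700 Gt C

The sink rate constant is k = F₀/M₀ = 80.22/36910 = 0.002173 yr⁻¹.
Solving dM/dt = F₁ − kM with M(0) = M₀ gives M(t) = F₁/k + (M₀ − F₁/k)·e^(−kt).
F₁/k = 200.1/0.002173 = 92068 Gt C; kt = 0.002173 × 204 = 0.4434, e^(−kt) = 0.6419.
M(204) = 92068 + (36910 − 92068) × 0.6419 = 92068 − 35400 = 56664 Gt C.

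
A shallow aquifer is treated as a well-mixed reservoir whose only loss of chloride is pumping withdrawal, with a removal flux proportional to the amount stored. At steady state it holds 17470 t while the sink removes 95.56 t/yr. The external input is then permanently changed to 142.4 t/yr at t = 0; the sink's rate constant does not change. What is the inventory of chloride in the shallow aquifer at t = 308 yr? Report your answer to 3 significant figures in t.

Residence time τ = M₀/F₀ = 182.8 yr. The eventual steady state is M_∞ = M₀·(F₁/F₀) = 17470 × 142.4/95.56 = 26033 t.
The anomaly ΔM(t) = M(t) − M_∞ decays as ΔM₀·e^(−t/τ) with ΔM₀ = 17470 − 26033 = −8563 t.
At t = 308 yr, e^(−t/τ) = e^(−1.685) = 0.1855, so ΔM = −1588 t and M = 26033 − 1588 = 24445 t.

24400 t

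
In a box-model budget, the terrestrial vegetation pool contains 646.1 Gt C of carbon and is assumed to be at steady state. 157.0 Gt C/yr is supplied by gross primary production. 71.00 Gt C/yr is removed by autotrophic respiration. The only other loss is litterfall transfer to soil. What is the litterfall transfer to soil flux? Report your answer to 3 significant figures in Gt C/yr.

86.0 Gt C/yr

At steady state ΣF_in = ΣF_out.
ΣF_in = 157.00 Gt C/yr.
Litterfall transfer to soil flux = ΣF_in − (71.00) = 157.00 − 71.00 = 86.00 Gt C/yr.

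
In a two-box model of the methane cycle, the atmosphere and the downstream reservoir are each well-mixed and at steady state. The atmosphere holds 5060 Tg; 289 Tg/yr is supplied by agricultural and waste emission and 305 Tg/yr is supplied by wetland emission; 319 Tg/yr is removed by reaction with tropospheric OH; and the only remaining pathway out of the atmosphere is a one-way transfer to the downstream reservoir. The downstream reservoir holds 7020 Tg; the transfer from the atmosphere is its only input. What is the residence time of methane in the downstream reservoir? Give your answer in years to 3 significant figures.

Balance the atmosphere: ΣF_in = 289 + 305 = 594.00 Tg/yr.
Transfer to the downstream reservoir = ΣF_in − (319) = 275.00 Tg/yr.
At steady state the output of the downstream reservoir equals its input, 275.00 Tg/yr.
τ = M / F = 7020 / 275.00 = 25.53 yr.

25.5 yr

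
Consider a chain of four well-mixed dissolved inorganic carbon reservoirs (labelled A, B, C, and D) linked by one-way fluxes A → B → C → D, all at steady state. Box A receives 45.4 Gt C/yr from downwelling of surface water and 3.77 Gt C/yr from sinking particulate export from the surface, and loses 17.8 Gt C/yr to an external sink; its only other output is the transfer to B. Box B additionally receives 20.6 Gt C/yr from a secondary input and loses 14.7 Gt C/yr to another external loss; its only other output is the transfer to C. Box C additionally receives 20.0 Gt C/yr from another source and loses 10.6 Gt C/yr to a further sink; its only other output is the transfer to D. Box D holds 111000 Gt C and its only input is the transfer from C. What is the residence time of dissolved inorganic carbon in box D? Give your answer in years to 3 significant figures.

Box A: F(A→B) = (45.4 + 3.77) − 17.8 = 31.370 Gt C/yr.
Box B: F(B→C) = (31.370 + 20.6) − 14.7 = 37.270 Gt C/yr.
Box C: F(C→D) = (37.270 + 20.0) − 10.6 = 46.670 Gt C/yr.
Box D throughput = its input = 46.670 Gt C/yr; τ = 111000 / 46.670 = 2378 yr.

2380 yr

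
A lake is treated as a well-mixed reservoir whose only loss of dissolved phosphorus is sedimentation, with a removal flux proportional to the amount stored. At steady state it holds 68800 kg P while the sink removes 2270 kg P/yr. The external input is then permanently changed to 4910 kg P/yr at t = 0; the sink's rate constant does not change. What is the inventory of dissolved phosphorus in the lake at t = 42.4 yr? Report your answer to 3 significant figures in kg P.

The sink rate constant is k = F₀/M₀ = 2270/68800 = 0.03299 yr⁻¹.
Solving dM/dt = F₁ − kM with M(0) = M₀ gives M(t) = F₁/k + (M₀ − F₁/k)·e^(−kt).
F₁/k = 4910/0.03299 = 148810 kg P; kt = 0.03299 × 42.4 = 1.399, e^(−kt) = 0.2469.
M(42.4) = 148810 + (68800 − 148810) × 0.2469 = 148810 − 19750 = 129060 kg P.

129000 kg P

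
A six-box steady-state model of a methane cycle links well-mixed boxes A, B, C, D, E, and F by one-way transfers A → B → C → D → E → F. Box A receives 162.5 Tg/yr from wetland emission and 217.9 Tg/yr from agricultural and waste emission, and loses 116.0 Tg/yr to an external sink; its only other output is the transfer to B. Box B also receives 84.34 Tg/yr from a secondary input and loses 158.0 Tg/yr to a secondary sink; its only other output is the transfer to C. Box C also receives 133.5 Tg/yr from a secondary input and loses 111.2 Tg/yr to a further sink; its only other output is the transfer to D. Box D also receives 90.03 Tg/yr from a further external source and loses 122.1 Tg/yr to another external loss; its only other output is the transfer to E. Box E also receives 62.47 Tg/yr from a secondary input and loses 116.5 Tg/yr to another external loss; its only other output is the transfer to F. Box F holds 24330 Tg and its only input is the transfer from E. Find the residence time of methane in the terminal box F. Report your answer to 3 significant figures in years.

Box A: F(A→B) = (162.5 + 217.9) − 116.0 = 264.40 Tg/yr.
Box B: F(B→C) = (264.40 + 84.34) − 158.0 = 190.74 Tg/yr.
Box C: F(C→D) = (190.74 + 133.5) − 111.2 = 213.04 Tg/yr.
Box D: F(D→E) = (213.04 + 90.03) − 122.1 = 180.97 Tg/yr.
Box E: F(E→F) = (180.97 + 62.47) − 116.5 = 126.94 Tg/yr.
Box F throughput = its input = 126.94 Tg/yr; τ = 24330 / 126.94 = 191.7 yr.

192 yr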